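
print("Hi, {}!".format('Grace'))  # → Hi, Grace!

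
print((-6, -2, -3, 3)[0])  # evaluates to -6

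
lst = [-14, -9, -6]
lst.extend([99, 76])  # [-14, -9, -6, 99, 76]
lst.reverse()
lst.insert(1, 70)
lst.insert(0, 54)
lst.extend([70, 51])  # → [54, 76, 70, 99, -6, -9, -14, 70, 51]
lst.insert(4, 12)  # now [54, 76, 70, 99, 12, -6, -9, -14, 70, 51]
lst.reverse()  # [51, 70, -14, -9, -6, 12, 99, 70, 76, 54]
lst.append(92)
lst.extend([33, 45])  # [51, 70, -14, -9, -6, 12, 99, 70, 76, 54, 92, 33, 45]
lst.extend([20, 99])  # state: [51, 70, -14, -9, -6, 12, 99, 70, 76, 54, 92, 33, 45, 20, 99]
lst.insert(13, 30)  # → [51, 70, -14, -9, -6, 12, 99, 70, 76, 54, 92, 33, 45, 30, 20, 99]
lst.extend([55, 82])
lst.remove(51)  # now [70, -14, -9, -6, 12, 99, 70, 76, 54, 92, 33, 45, 30, 20, 99, 55, 82]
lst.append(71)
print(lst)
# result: [70, -14, -9, -6, 12, 99, 70, 76, 54, 92, 33, 45, 30, 20, 99, 55, 82, 71]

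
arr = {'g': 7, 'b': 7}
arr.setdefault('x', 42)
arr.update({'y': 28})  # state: {'g': 7, 'b': 7, 'x': 42, 'y': 28}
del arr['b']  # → {'g': 7, 'x': 42, 'y': 28}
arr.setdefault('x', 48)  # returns 42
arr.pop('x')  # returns 42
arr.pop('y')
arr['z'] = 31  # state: {'g': 7, 'z': 31}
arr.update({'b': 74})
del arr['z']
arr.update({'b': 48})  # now {'g': 7, 'b': 48}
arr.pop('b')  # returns 48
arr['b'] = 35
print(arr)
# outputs {'g': 7, 'b': 35}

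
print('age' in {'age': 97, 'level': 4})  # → True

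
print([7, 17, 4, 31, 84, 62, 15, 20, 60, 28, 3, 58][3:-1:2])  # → [31, 62, 20, 28]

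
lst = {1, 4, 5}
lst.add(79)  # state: {1, 4, 5, 79}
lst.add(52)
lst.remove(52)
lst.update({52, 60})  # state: {1, 4, 5, 52, 60, 79}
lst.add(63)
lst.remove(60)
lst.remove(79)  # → {1, 4, 5, 52, 63}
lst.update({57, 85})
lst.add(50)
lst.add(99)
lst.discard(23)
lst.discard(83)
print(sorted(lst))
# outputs [1, 4, 5, 50, 52, 57, 63, 85, 99]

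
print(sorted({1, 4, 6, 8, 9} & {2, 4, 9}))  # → [4, 9]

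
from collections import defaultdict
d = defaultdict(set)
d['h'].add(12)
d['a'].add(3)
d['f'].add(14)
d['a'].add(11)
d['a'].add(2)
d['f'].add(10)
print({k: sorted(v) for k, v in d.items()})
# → {'h': [12], 'a': [2, 3, 11], 'f': [10, 14]}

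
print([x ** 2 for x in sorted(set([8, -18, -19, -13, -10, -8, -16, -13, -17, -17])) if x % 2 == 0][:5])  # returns [324, 256, 100, 64, 64]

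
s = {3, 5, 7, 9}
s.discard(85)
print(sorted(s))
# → [3, 5, 7, 9]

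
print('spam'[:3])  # spa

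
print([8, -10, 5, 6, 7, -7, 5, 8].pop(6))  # 5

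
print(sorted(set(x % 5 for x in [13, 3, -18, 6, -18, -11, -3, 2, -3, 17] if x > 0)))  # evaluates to [1, 2, 3]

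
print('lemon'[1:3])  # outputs em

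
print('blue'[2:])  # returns ue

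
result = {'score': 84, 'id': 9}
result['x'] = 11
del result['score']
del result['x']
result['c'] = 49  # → {'id': 9, 'c': 49}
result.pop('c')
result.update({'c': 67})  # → {'id': 9, 'c': 67}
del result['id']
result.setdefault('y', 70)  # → 70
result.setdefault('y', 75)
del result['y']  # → {'c': 67}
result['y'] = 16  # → {'c': 67, 'y': 16}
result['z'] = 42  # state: {'c': 67, 'y': 16, 'z': 42}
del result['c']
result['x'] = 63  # {'y': 16, 'z': 42, 'x': 63}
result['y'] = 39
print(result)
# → {'y': 39, 'z': 42, 'x': 63}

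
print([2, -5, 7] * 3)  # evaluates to [2, -5, 7, 2, -5, 7, 2, -5, 7]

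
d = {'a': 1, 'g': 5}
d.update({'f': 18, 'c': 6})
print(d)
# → {'a': 1, 'g': 5, 'f': 18, 'c': 6}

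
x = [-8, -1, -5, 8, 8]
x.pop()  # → 8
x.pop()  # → 8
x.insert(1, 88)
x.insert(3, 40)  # [-8, 88, -1, 40, -5]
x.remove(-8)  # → [88, -1, 40, -5]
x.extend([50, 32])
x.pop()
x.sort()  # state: [-5, -1, 40, 50, 88]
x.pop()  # 88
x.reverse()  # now [50, 40, -1, -5]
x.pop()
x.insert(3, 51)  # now [50, 40, -1, 51]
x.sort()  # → [-1, 40, 50, 51]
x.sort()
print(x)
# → [-1, 40, 50, 51]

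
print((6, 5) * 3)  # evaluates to (6, 5, 6, 5, 6, 5)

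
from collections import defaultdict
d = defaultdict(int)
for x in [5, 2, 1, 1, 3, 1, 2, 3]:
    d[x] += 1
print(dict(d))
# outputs {5: 1, 2: 2, 1: 3, 3: 2}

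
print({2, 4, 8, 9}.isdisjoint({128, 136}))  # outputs True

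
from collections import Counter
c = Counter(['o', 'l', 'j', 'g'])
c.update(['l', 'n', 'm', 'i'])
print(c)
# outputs Counter({'l': 2, 'o': 1, 'j': 1, 'g': 1, 'n': 1, 'm': 1, 'i': 1})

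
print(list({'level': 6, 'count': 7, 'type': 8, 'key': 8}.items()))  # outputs [('level', 6), ('count', 7), ('type', 8), ('key', 8)]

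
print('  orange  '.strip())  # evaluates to orange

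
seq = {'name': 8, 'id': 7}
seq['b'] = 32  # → {'name': 8, 'id': 7, 'b': 32}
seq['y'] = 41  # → {'name': 8, 'id': 7, 'b': 32, 'y': 41}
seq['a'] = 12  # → {'name': 8, 'id': 7, 'b': 32, 'y': 41, 'a': 12}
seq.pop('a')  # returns 12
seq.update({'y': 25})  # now {'name': 8, 'id': 7, 'b': 32, 'y': 25}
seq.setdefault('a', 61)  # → 61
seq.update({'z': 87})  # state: {'name': 8, 'id': 7, 'b': 32, 'y': 25, 'a': 61, 'z': 87}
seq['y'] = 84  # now {'name': 8, 'id': 7, 'b': 32, 'y': 84, 'a': 61, 'z': 87}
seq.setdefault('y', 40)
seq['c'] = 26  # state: {'name': 8, 'id': 7, 'b': 32, 'y': 84, 'a': 61, 'z': 87, 'c': 26}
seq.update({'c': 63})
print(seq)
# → {'name': 8, 'id': 7, 'b': 32, 'y': 84, 'a': 61, 'z': 87, 'c': 63}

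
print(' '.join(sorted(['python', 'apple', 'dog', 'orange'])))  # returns apple dog orange python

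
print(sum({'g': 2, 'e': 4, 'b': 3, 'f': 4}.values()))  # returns 13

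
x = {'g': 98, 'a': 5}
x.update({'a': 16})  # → {'g': 98, 'a': 16}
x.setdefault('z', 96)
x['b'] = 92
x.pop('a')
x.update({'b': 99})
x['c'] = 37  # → {'g': 98, 'z': 96, 'b': 99, 'c': 37}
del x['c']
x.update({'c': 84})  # {'g': 98, 'z': 96, 'b': 99, 'c': 84}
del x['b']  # {'g': 98, 'z': 96, 'c': 84}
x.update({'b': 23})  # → {'g': 98, 'z': 96, 'c': 84, 'b': 23}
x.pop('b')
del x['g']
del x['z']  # {'c': 84}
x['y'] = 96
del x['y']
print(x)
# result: {'c': 84}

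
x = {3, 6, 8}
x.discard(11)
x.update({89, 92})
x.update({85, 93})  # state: {3, 6, 8, 85, 89, 92, 93}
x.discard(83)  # {3, 6, 8, 85, 89, 92, 93}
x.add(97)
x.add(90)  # {3, 6, 8, 85, 89, 90, 92, 93, 97}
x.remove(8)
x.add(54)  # {3, 6, 54, 85, 89, 90, 92, 93, 97}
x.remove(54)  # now {3, 6, 85, 89, 90, 92, 93, 97}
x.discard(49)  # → {3, 6, 85, 89, 90, 92, 93, 97}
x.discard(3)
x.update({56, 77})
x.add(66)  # {6, 56, 66, 77, 85, 89, 90, 92, 93, 97}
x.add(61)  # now {6, 56, 61, 66, 77, 85, 89, 90, 92, 93, 97}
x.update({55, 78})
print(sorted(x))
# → [6, 55, 56, 61, 66, 77, 78, 85, 89, 90, 92, 93, 97]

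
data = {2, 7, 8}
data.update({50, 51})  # {2, 7, 8, 50, 51}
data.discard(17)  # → {2, 7, 8, 50, 51}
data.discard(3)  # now {2, 7, 8, 50, 51}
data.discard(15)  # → {2, 7, 8, 50, 51}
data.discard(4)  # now {2, 7, 8, 50, 51}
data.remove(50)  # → {2, 7, 8, 51}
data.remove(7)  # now {2, 8, 51}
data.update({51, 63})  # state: {2, 8, 51, 63}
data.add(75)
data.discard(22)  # {2, 8, 51, 63, 75}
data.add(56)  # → {2, 8, 51, 56, 63, 75}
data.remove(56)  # {2, 8, 51, 63, 75}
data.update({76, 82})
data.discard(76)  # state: {2, 8, 51, 63, 75, 82}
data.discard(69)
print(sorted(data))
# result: [2, 8, 51, 63, 75, 82]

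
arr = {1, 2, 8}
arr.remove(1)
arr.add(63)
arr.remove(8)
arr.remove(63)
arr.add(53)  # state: {2, 53}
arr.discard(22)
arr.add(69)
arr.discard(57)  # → {2, 53, 69}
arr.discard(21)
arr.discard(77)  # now {2, 53, 69}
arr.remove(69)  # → {2, 53}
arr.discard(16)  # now {2, 53}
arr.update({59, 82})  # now {2, 53, 59, 82}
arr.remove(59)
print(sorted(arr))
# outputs [2, 53, 82]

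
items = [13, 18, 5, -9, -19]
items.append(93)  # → [13, 18, 5, -9, -19, 93]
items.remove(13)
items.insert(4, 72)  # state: [18, 5, -9, -19, 72, 93]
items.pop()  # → 93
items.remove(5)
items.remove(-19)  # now [18, -9, 72]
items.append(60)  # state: [18, -9, 72, 60]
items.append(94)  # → [18, -9, 72, 60, 94]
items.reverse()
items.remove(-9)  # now [94, 60, 72, 18]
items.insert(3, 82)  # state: [94, 60, 72, 82, 18]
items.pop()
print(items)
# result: [94, 60, 72, 82]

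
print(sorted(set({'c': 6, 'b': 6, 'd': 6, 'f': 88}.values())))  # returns [6, 88]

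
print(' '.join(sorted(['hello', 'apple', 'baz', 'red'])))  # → apple baz hello red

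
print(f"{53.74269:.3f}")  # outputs 53.743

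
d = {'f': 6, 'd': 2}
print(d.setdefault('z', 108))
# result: 108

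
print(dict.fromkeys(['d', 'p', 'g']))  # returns {'d': None, 'p': None, 'g': None}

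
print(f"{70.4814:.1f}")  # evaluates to 70.5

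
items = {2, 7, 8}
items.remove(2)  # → {7, 8}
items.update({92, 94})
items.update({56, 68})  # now {7, 8, 56, 68, 92, 94}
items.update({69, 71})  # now {7, 8, 56, 68, 69, 71, 92, 94}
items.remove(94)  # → {7, 8, 56, 68, 69, 71, 92}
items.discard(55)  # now {7, 8, 56, 68, 69, 71, 92}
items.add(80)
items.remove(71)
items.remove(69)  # {7, 8, 56, 68, 80, 92}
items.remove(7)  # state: {8, 56, 68, 80, 92}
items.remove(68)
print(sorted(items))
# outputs [8, 56, 80, 92]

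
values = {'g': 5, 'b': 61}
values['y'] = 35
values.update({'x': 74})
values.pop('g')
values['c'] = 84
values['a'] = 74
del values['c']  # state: {'b': 61, 'y': 35, 'x': 74, 'a': 74}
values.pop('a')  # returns 74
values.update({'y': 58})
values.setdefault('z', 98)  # 98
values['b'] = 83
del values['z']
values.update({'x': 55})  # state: {'b': 83, 'y': 58, 'x': 55}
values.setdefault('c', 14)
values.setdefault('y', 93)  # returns 58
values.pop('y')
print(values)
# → {'b': 83, 'x': 55, 'c': 14}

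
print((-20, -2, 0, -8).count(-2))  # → 1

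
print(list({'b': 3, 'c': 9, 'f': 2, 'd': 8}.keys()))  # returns ['b', 'c', 'f', 'd']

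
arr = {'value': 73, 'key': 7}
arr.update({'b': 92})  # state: {'value': 73, 'key': 7, 'b': 92}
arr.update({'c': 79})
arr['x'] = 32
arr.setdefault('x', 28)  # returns 32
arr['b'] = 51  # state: {'value': 73, 'key': 7, 'b': 51, 'c': 79, 'x': 32}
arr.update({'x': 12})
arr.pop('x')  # 12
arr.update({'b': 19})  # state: {'value': 73, 'key': 7, 'b': 19, 'c': 79}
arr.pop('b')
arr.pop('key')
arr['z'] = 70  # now {'value': 73, 'c': 79, 'z': 70}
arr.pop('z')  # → 70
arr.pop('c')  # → 79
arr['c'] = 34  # {'value': 73, 'c': 34}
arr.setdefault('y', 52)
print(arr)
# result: {'value': 73, 'c': 34, 'y': 52}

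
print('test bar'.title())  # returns Test Bar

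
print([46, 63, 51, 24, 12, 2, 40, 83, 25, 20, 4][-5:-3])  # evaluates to [40, 83]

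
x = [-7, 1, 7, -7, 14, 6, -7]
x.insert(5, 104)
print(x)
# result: [-7, 1, 7, -7, 14, 104, 6, -7]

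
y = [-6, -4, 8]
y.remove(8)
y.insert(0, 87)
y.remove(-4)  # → [87, -6]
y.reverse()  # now [-6, 87]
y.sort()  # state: [-6, 87]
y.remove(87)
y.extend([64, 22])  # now [-6, 64, 22]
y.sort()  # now [-6, 22, 64]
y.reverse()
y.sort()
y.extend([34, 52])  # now [-6, 22, 64, 34, 52]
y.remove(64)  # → [-6, 22, 34, 52]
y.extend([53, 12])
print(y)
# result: [-6, 22, 34, 52, 53, 12]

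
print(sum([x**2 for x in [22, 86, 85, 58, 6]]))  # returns 18505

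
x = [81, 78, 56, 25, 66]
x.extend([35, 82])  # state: [81, 78, 56, 25, 66, 35, 82]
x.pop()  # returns 82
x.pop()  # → 35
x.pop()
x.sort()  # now [25, 56, 78, 81]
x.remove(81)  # [25, 56, 78]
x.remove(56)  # [25, 78]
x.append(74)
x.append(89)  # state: [25, 78, 74, 89]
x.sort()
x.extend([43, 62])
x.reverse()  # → [62, 43, 89, 78, 74, 25]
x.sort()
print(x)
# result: [25, 43, 62, 74, 78, 89]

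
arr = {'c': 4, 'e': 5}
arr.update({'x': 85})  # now {'c': 4, 'e': 5, 'x': 85}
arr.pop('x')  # 85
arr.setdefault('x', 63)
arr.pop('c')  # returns 4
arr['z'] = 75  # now {'e': 5, 'x': 63, 'z': 75}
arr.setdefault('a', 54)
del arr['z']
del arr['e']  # {'x': 63, 'a': 54}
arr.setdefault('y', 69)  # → 69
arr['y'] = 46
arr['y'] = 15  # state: {'x': 63, 'a': 54, 'y': 15}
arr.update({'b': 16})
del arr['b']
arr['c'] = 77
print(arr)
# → {'x': 63, 'a': 54, 'y': 15, 'c': 77}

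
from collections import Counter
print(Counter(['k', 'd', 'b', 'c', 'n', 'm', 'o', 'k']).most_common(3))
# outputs [('k', 2), ('d', 1), ('b', 1)]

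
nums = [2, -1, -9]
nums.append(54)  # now [2, -1, -9, 54]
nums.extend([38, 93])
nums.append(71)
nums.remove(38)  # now [2, -1, -9, 54, 93, 71]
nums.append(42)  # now [2, -1, -9, 54, 93, 71, 42]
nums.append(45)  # [2, -1, -9, 54, 93, 71, 42, 45]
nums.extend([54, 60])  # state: [2, -1, -9, 54, 93, 71, 42, 45, 54, 60]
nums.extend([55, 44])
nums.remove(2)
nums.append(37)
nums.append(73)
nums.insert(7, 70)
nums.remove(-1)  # [-9, 54, 93, 71, 42, 45, 70, 54, 60, 55, 44, 37, 73]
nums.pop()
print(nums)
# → [-9, 54, 93, 71, 42, 45, 70, 54, 60, 55, 44, 37]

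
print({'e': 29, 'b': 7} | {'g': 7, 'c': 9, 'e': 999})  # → {'e': 999, 'b': 7, 'g': 7, 'c': 9}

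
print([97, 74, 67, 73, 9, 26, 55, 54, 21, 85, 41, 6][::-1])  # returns [6, 41, 85, 21, 54, 55, 26, 9, 73, 67, 74, 97]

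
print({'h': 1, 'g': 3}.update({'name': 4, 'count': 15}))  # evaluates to None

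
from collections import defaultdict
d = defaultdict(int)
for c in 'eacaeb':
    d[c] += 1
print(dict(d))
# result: {'e': 2, 'a': 2, 'c': 1, 'b': 1}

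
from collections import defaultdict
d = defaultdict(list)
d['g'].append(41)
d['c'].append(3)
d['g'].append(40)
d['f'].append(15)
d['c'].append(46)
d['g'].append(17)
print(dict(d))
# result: {'g': [41, 40, 17], 'c': [3, 46], 'f': [15]}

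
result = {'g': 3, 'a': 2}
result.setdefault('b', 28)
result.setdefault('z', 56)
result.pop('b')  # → 28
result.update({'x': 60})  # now {'g': 3, 'a': 2, 'z': 56, 'x': 60}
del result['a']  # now {'g': 3, 'z': 56, 'x': 60}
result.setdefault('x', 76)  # 60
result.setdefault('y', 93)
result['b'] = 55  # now {'g': 3, 'z': 56, 'x': 60, 'y': 93, 'b': 55}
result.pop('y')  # 93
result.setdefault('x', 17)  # 60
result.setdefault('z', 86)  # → 56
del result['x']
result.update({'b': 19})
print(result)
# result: {'g': 3, 'z': 56, 'b': 19}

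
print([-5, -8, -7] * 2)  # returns [-5, -8, -7, -5, -8, -7]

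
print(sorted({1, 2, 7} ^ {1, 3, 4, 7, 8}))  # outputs [2, 3, 4, 8]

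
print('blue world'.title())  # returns Blue World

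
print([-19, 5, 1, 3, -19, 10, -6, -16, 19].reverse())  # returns None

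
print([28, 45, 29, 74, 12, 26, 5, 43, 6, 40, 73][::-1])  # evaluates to [73, 40, 6, 43, 5, 26, 12, 74, 29, 45, 28]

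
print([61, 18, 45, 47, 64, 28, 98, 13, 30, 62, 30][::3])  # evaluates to [61, 47, 98, 62]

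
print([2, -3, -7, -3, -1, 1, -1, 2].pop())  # 2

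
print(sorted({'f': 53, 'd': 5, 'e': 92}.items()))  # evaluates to [('d', 5), ('e', 92), ('f', 53)]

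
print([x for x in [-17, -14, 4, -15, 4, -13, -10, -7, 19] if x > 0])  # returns [4, 4, 19]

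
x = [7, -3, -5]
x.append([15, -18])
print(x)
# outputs [7, -3, -5, [15, -18]]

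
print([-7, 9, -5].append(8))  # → None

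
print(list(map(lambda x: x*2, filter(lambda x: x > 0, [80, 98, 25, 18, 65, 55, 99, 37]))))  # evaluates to [160, 196, 50, 36, 130, 110, 198, 74]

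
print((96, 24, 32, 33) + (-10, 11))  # (96, 24, 32, 33, -10, 11)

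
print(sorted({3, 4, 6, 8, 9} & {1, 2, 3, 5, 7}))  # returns [3]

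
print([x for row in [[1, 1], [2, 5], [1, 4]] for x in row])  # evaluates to [1, 1, 2, 5, 1, 4]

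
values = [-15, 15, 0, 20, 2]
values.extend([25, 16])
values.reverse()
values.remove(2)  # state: [16, 25, 20, 0, 15, -15]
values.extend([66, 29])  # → [16, 25, 20, 0, 15, -15, 66, 29]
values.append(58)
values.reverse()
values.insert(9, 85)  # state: [58, 29, 66, -15, 15, 0, 20, 25, 16, 85]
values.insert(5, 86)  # [58, 29, 66, -15, 15, 86, 0, 20, 25, 16, 85]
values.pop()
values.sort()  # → [-15, 0, 15, 16, 20, 25, 29, 58, 66, 86]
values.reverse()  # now [86, 66, 58, 29, 25, 20, 16, 15, 0, -15]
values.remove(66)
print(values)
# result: [86, 58, 29, 25, 20, 16, 15, 0, -15]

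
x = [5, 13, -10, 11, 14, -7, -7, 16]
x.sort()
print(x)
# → [-10, -7, -7, 5, 11, 13, 14, 16]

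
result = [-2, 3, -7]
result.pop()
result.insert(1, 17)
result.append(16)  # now [-2, 17, 3, 16]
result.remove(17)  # [-2, 3, 16]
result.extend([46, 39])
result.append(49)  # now [-2, 3, 16, 46, 39, 49]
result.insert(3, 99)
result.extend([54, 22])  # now [-2, 3, 16, 99, 46, 39, 49, 54, 22]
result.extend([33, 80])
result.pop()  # 80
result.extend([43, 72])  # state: [-2, 3, 16, 99, 46, 39, 49, 54, 22, 33, 43, 72]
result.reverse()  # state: [72, 43, 33, 22, 54, 49, 39, 46, 99, 16, 3, -2]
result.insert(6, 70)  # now [72, 43, 33, 22, 54, 49, 70, 39, 46, 99, 16, 3, -2]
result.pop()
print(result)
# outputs [72, 43, 33, 22, 54, 49, 70, 39, 46, 99, 16, 3]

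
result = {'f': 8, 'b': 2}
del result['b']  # {'f': 8}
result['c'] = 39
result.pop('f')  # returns 8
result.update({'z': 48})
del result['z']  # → {'c': 39}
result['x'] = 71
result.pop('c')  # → 39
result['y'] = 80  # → {'x': 71, 'y': 80}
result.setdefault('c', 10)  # 10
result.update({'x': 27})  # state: {'x': 27, 'y': 80, 'c': 10}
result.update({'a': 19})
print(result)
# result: {'x': 27, 'y': 80, 'c': 10, 'a': 19}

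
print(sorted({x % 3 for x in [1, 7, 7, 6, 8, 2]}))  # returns [0, 1, 2]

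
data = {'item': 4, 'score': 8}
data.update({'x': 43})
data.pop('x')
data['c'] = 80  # {'item': 4, 'score': 8, 'c': 80}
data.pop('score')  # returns 8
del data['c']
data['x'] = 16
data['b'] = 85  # {'item': 4, 'x': 16, 'b': 85}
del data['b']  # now {'item': 4, 'x': 16}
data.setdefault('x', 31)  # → 16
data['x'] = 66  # {'item': 4, 'x': 66}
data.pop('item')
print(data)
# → {'x': 66}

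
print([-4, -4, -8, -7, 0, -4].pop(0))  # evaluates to -4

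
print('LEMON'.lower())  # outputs lemon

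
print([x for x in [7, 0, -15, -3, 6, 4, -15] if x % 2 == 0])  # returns [0, 6, 4]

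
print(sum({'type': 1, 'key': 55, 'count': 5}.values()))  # 61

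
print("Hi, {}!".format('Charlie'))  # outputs Hi, Charlie!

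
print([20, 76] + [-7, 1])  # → [20, 76, -7, 1]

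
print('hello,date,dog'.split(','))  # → ['hello', 'date', 'dog']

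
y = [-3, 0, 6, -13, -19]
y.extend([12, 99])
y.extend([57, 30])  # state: [-3, 0, 6, -13, -19, 12, 99, 57, 30]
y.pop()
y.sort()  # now [-19, -13, -3, 0, 6, 12, 57, 99]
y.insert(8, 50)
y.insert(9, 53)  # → [-19, -13, -3, 0, 6, 12, 57, 99, 50, 53]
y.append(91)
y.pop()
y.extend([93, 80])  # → [-19, -13, -3, 0, 6, 12, 57, 99, 50, 53, 93, 80]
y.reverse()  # [80, 93, 53, 50, 99, 57, 12, 6, 0, -3, -13, -19]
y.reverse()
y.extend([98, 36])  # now [-19, -13, -3, 0, 6, 12, 57, 99, 50, 53, 93, 80, 98, 36]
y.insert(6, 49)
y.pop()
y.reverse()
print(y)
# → [98, 80, 93, 53, 50, 99, 57, 49, 12, 6, 0, -3, -13, -19]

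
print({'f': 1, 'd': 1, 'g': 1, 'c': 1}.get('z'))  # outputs None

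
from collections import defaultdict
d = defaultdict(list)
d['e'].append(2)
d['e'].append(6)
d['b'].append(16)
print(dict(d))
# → {'e': [2, 6], 'b': [16]}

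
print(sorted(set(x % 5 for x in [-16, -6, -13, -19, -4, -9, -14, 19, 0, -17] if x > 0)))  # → [4]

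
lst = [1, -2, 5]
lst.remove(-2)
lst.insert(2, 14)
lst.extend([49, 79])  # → [1, 5, 14, 49, 79]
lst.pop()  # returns 79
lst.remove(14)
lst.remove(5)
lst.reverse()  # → [49, 1]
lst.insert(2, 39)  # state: [49, 1, 39]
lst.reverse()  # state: [39, 1, 49]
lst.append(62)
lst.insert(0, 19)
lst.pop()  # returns 62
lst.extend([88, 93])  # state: [19, 39, 1, 49, 88, 93]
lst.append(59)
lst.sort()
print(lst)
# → [1, 19, 39, 49, 59, 88, 93]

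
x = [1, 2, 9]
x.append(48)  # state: [1, 2, 9, 48]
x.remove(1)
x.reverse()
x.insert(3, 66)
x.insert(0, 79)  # [79, 48, 9, 2, 66]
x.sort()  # [2, 9, 48, 66, 79]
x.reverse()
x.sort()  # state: [2, 9, 48, 66, 79]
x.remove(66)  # [2, 9, 48, 79]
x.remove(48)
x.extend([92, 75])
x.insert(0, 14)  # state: [14, 2, 9, 79, 92, 75]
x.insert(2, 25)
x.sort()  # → [2, 9, 14, 25, 75, 79, 92]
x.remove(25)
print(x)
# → [2, 9, 14, 75, 79, 92]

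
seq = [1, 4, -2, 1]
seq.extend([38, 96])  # [1, 4, -2, 1, 38, 96]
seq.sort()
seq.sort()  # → [-2, 1, 1, 4, 38, 96]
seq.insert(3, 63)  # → [-2, 1, 1, 63, 4, 38, 96]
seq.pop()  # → 96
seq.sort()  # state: [-2, 1, 1, 4, 38, 63]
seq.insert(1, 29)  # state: [-2, 29, 1, 1, 4, 38, 63]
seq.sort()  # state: [-2, 1, 1, 4, 29, 38, 63]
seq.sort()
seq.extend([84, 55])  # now [-2, 1, 1, 4, 29, 38, 63, 84, 55]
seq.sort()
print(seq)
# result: [-2, 1, 1, 4, 29, 38, 55, 63, 84]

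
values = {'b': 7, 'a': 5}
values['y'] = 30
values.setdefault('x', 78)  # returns 78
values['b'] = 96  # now {'b': 96, 'a': 5, 'y': 30, 'x': 78}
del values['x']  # {'b': 96, 'a': 5, 'y': 30}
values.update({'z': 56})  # {'b': 96, 'a': 5, 'y': 30, 'z': 56}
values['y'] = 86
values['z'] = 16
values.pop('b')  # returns 96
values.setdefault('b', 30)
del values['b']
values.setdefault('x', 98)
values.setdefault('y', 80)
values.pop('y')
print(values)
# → {'a': 5, 'z': 16, 'x': 98}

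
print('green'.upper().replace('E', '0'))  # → GR00N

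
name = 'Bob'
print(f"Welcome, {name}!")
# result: Welcome, Bob!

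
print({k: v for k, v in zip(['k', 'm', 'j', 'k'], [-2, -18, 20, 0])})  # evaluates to {'k': 0, 'm': -18, 'j': 20}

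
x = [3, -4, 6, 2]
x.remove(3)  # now [-4, 6, 2]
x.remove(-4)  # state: [6, 2]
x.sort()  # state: [2, 6]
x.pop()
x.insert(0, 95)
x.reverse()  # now [2, 95]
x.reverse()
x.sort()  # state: [2, 95]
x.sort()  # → [2, 95]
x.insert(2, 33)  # [2, 95, 33]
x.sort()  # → [2, 33, 95]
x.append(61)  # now [2, 33, 95, 61]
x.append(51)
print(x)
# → [2, 33, 95, 61, 51]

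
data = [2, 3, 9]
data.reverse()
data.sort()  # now [2, 3, 9]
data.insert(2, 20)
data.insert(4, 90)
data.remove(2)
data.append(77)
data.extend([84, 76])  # [3, 20, 9, 90, 77, 84, 76]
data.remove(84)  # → [3, 20, 9, 90, 77, 76]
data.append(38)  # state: [3, 20, 9, 90, 77, 76, 38]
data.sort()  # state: [3, 9, 20, 38, 76, 77, 90]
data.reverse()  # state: [90, 77, 76, 38, 20, 9, 3]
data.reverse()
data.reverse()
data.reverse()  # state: [3, 9, 20, 38, 76, 77, 90]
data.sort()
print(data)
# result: [3, 9, 20, 38, 76, 77, 90]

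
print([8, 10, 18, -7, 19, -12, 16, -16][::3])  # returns [8, -7, 16]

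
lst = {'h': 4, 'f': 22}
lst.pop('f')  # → 22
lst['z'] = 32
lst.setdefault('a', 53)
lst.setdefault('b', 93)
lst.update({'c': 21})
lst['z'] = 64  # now {'h': 4, 'z': 64, 'a': 53, 'b': 93, 'c': 21}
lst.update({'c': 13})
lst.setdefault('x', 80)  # 80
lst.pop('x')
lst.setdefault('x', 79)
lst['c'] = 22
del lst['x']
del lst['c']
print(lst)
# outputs {'h': 4, 'z': 64, 'a': 53, 'b': 93}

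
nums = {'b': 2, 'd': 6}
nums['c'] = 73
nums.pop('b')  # 2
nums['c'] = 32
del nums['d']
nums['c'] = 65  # {'c': 65}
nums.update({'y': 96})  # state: {'c': 65, 'y': 96}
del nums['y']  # {'c': 65}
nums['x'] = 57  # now {'c': 65, 'x': 57}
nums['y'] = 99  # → {'c': 65, 'x': 57, 'y': 99}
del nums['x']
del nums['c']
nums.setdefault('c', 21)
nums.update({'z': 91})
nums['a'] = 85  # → {'y': 99, 'c': 21, 'z': 91, 'a': 85}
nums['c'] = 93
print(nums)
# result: {'y': 99, 'c': 93, 'z': 91, 'a': 85}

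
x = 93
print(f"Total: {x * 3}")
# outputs Total: 279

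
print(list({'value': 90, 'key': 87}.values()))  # [90, 87]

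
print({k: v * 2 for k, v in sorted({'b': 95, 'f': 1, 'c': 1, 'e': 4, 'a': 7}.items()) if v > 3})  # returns {'a': 14, 'b': 190, 'e': 8}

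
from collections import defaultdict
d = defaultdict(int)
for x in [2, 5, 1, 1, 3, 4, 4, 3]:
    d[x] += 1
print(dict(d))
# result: {2: 1, 5: 1, 1: 2, 3: 2, 4: 2}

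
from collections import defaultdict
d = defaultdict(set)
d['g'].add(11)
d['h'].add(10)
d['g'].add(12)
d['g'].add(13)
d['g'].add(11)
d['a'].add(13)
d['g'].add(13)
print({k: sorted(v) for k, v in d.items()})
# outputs {'g': [11, 12, 13], 'h': [10], 'a': [13]}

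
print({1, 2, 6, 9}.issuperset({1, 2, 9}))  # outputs True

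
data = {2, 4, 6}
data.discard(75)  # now {2, 4, 6}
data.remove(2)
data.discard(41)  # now {4, 6}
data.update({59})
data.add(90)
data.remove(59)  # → {4, 6, 90}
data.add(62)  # {4, 6, 62, 90}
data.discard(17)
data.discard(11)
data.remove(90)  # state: {4, 6, 62}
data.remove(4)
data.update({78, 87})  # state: {6, 62, 78, 87}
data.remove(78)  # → {6, 62, 87}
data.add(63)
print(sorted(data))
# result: [6, 62, 63, 87]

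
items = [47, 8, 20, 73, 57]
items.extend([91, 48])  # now [47, 8, 20, 73, 57, 91, 48]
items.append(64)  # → [47, 8, 20, 73, 57, 91, 48, 64]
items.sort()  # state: [8, 20, 47, 48, 57, 64, 73, 91]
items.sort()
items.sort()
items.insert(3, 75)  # [8, 20, 47, 75, 48, 57, 64, 73, 91]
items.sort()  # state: [8, 20, 47, 48, 57, 64, 73, 75, 91]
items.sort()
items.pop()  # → 91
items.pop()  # 75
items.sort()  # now [8, 20, 47, 48, 57, 64, 73]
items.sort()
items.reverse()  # [73, 64, 57, 48, 47, 20, 8]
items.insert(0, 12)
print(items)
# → [12, 73, 64, 57, 48, 47, 20, 8]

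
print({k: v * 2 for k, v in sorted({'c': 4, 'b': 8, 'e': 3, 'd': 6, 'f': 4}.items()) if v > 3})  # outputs {'b': 16, 'c': 8, 'd': 12, 'f': 8}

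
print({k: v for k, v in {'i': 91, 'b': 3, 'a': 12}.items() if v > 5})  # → {'i': 91, 'a': 12}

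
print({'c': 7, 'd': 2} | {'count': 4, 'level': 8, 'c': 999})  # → {'c': 999, 'd': 2, 'count': 4, 'level': 8}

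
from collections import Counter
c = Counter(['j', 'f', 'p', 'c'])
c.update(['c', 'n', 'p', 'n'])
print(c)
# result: Counter({'p': 2, 'c': 2, 'n': 2, 'j': 1, 'f': 1})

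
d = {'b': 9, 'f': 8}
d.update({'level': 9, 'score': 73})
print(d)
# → {'b': 9, 'f': 8, 'level': 9, 'score': 73}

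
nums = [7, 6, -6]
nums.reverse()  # [-6, 6, 7]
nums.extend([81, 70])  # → [-6, 6, 7, 81, 70]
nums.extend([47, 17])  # [-6, 6, 7, 81, 70, 47, 17]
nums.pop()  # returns 17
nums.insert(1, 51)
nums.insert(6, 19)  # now [-6, 51, 6, 7, 81, 70, 19, 47]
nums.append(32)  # [-6, 51, 6, 7, 81, 70, 19, 47, 32]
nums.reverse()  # [32, 47, 19, 70, 81, 7, 6, 51, -6]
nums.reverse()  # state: [-6, 51, 6, 7, 81, 70, 19, 47, 32]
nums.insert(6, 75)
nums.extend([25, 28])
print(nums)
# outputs [-6, 51, 6, 7, 81, 70, 75, 19, 47, 32, 25, 28]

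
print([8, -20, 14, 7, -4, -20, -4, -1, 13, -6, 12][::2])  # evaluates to [8, 14, -4, -4, 13, 12]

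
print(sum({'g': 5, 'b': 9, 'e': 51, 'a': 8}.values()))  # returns 73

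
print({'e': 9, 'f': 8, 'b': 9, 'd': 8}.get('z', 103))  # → 103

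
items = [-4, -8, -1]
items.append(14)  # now [-4, -8, -1, 14]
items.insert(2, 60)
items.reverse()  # [14, -1, 60, -8, -4]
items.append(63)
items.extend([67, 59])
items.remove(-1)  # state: [14, 60, -8, -4, 63, 67, 59]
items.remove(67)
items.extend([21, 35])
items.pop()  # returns 35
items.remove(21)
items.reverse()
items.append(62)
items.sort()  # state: [-8, -4, 14, 59, 60, 62, 63]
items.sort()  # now [-8, -4, 14, 59, 60, 62, 63]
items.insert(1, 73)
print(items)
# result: [-8, 73, -4, 14, 59, 60, 62, 63]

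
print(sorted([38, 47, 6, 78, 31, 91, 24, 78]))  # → [6, 24, 31, 38, 47, 78, 78, 91]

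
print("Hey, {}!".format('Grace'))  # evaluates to Hey, Grace!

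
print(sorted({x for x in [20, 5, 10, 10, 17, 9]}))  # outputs [5, 9, 10, 17, 20]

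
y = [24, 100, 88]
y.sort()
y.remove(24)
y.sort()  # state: [88, 100]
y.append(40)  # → [88, 100, 40]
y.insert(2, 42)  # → [88, 100, 42, 40]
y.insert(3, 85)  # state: [88, 100, 42, 85, 40]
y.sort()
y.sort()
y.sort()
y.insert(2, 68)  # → [40, 42, 68, 85, 88, 100]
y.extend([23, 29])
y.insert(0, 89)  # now [89, 40, 42, 68, 85, 88, 100, 23, 29]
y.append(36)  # [89, 40, 42, 68, 85, 88, 100, 23, 29, 36]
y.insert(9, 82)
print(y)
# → [89, 40, 42, 68, 85, 88, 100, 23, 29, 82, 36]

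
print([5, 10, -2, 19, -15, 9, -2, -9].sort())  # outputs None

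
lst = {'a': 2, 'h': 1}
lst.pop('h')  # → 1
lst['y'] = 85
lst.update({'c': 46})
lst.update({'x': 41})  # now {'a': 2, 'y': 85, 'c': 46, 'x': 41}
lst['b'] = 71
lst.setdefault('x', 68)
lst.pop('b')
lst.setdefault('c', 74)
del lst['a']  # {'y': 85, 'c': 46, 'x': 41}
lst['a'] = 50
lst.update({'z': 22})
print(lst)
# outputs {'y': 85, 'c': 46, 'x': 41, 'a': 50, 'z': 22}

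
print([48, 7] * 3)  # [48, 7, 48, 7, 48, 7]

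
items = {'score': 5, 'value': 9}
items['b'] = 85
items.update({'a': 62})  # {'score': 5, 'value': 9, 'b': 85, 'a': 62}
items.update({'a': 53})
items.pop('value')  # 9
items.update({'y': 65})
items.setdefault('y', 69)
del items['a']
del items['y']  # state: {'score': 5, 'b': 85}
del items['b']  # {'score': 5}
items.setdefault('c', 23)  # 23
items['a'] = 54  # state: {'score': 5, 'c': 23, 'a': 54}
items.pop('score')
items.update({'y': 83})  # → {'c': 23, 'a': 54, 'y': 83}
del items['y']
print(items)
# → {'c': 23, 'a': 54}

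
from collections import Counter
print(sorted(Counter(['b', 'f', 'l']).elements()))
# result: ['b', 'f', 'l']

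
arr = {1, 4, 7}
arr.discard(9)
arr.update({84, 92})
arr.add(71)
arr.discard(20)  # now {1, 4, 7, 71, 84, 92}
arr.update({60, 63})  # {1, 4, 7, 60, 63, 71, 84, 92}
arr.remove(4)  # {1, 7, 60, 63, 71, 84, 92}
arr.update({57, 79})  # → {1, 7, 57, 60, 63, 71, 79, 84, 92}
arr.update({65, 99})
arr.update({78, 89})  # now {1, 7, 57, 60, 63, 65, 71, 78, 79, 84, 89, 92, 99}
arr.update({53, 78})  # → {1, 7, 53, 57, 60, 63, 65, 71, 78, 79, 84, 89, 92, 99}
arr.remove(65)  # {1, 7, 53, 57, 60, 63, 71, 78, 79, 84, 89, 92, 99}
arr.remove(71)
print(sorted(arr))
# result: [1, 7, 53, 57, 60, 63, 78, 79, 84, 89, 92, 99]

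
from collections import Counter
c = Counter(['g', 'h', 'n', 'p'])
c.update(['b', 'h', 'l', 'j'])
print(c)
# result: Counter({'h': 2, 'g': 1, 'n': 1, 'p': 1, 'b': 1, 'l': 1, 'j': 1})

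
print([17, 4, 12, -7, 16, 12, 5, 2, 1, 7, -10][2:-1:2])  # [12, 16, 5, 1]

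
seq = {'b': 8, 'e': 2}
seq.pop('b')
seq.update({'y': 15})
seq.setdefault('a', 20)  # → 20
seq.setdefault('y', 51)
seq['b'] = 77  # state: {'e': 2, 'y': 15, 'a': 20, 'b': 77}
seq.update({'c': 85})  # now {'e': 2, 'y': 15, 'a': 20, 'b': 77, 'c': 85}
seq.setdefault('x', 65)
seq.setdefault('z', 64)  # 64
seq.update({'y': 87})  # {'e': 2, 'y': 87, 'a': 20, 'b': 77, 'c': 85, 'x': 65, 'z': 64}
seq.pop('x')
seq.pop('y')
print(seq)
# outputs {'e': 2, 'a': 20, 'b': 77, 'c': 85, 'z': 64}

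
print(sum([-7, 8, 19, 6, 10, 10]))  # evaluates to 46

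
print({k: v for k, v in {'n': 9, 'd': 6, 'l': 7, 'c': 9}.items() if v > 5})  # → {'n': 9, 'd': 6, 'l': 7, 'c': 9}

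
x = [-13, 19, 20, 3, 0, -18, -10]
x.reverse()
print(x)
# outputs [-10, -18, 0, 3, 20, 19, -13]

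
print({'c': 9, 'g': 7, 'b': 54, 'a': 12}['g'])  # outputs 7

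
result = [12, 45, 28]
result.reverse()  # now [28, 45, 12]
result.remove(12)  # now [28, 45]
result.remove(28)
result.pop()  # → 45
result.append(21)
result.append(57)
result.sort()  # [21, 57]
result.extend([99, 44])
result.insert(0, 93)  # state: [93, 21, 57, 99, 44]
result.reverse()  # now [44, 99, 57, 21, 93]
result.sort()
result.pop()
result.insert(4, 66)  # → [21, 44, 57, 93, 66]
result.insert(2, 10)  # [21, 44, 10, 57, 93, 66]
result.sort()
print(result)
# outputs [10, 21, 44, 57, 66, 93]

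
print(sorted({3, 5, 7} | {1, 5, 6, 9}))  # [1, 3, 5, 6, 7, 9]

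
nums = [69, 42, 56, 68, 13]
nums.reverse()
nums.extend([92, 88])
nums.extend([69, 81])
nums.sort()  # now [13, 42, 56, 68, 69, 69, 81, 88, 92]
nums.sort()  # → [13, 42, 56, 68, 69, 69, 81, 88, 92]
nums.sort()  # [13, 42, 56, 68, 69, 69, 81, 88, 92]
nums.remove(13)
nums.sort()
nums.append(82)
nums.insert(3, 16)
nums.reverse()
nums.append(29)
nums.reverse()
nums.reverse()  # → [82, 92, 88, 81, 69, 69, 16, 68, 56, 42, 29]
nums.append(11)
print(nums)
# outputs [82, 92, 88, 81, 69, 69, 16, 68, 56, 42, 29, 11]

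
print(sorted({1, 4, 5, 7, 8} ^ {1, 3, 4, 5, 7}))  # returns [3, 8]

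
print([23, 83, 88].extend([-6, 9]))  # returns None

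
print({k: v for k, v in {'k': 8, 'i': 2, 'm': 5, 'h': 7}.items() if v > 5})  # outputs {'k': 8, 'h': 7}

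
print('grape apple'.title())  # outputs Grape Apple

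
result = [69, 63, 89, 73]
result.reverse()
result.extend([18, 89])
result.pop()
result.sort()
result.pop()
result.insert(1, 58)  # [18, 58, 63, 69, 73]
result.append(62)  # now [18, 58, 63, 69, 73, 62]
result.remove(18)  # [58, 63, 69, 73, 62]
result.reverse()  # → [62, 73, 69, 63, 58]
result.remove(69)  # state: [62, 73, 63, 58]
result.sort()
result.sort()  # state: [58, 62, 63, 73]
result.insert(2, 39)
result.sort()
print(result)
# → [39, 58, 62, 63, 73]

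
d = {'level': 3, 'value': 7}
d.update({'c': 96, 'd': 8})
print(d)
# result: {'level': 3, 'value': 7, 'c': 96, 'd': 8}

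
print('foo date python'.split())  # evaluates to ['foo', 'date', 'python']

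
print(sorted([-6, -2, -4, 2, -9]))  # [-9, -6, -4, -2, 2]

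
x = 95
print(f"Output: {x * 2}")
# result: Output: 190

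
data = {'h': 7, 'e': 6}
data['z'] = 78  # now {'h': 7, 'e': 6, 'z': 78}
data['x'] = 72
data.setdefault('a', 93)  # 93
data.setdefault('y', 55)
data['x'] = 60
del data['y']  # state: {'h': 7, 'e': 6, 'z': 78, 'x': 60, 'a': 93}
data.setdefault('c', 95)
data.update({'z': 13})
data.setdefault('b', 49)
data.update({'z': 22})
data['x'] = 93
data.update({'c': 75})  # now {'h': 7, 'e': 6, 'z': 22, 'x': 93, 'a': 93, 'c': 75, 'b': 49}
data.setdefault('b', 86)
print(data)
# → {'h': 7, 'e': 6, 'z': 22, 'x': 93, 'a': 93, 'c': 75, 'b': 49}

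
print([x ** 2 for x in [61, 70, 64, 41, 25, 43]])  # [3721, 4900, 4096, 1681, 625, 1849]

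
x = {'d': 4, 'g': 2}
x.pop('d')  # 4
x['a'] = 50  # {'g': 2, 'a': 50}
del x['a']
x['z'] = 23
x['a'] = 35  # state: {'g': 2, 'z': 23, 'a': 35}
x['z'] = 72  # {'g': 2, 'z': 72, 'a': 35}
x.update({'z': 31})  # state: {'g': 2, 'z': 31, 'a': 35}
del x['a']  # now {'g': 2, 'z': 31}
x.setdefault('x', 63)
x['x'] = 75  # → {'g': 2, 'z': 31, 'x': 75}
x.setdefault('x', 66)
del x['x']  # {'g': 2, 'z': 31}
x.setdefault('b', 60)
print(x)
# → {'g': 2, 'z': 31, 'b': 60}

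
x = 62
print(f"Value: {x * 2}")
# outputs Value: 124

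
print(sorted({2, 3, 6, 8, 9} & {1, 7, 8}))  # [8]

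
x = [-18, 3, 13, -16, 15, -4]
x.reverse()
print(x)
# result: [-4, 15, -16, 13, 3, -18]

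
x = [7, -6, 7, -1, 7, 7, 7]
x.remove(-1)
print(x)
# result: [7, -6, 7, 7, 7, 7]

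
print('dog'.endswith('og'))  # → True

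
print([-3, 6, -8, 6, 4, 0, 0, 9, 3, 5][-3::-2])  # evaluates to [9, 0, 6, 6]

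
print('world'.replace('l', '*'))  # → wor*d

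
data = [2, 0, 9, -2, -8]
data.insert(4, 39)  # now [2, 0, 9, -2, 39, -8]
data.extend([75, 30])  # [2, 0, 9, -2, 39, -8, 75, 30]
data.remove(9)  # [2, 0, -2, 39, -8, 75, 30]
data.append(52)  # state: [2, 0, -2, 39, -8, 75, 30, 52]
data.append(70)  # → [2, 0, -2, 39, -8, 75, 30, 52, 70]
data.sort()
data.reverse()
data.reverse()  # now [-8, -2, 0, 2, 30, 39, 52, 70, 75]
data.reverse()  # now [75, 70, 52, 39, 30, 2, 0, -2, -8]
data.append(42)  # [75, 70, 52, 39, 30, 2, 0, -2, -8, 42]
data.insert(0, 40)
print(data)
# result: [40, 75, 70, 52, 39, 30, 2, 0, -2, -8, 42]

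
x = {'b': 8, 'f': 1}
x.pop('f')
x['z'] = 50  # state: {'b': 8, 'z': 50}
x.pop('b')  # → 8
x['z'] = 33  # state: {'z': 33}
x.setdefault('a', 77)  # 77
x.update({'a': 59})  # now {'z': 33, 'a': 59}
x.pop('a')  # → 59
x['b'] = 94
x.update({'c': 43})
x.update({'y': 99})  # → {'z': 33, 'b': 94, 'c': 43, 'y': 99}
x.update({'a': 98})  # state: {'z': 33, 'b': 94, 'c': 43, 'y': 99, 'a': 98}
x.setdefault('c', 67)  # 43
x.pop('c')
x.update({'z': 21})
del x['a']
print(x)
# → {'z': 21, 'b': 94, 'y': 99}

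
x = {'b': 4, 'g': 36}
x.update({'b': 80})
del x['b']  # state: {'g': 36}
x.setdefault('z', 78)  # 78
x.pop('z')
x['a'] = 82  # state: {'g': 36, 'a': 82}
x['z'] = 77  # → {'g': 36, 'a': 82, 'z': 77}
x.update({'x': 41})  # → {'g': 36, 'a': 82, 'z': 77, 'x': 41}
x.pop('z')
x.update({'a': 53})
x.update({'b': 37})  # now {'g': 36, 'a': 53, 'x': 41, 'b': 37}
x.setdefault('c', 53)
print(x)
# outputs {'g': 36, 'a': 53, 'x': 41, 'b': 37, 'c': 53}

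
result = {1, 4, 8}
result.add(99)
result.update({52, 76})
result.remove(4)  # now {1, 8, 52, 76, 99}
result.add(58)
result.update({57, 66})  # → {1, 8, 52, 57, 58, 66, 76, 99}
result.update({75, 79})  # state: {1, 8, 52, 57, 58, 66, 75, 76, 79, 99}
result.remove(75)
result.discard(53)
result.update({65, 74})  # {1, 8, 52, 57, 58, 65, 66, 74, 76, 79, 99}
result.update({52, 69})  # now {1, 8, 52, 57, 58, 65, 66, 69, 74, 76, 79, 99}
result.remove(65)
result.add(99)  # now {1, 8, 52, 57, 58, 66, 69, 74, 76, 79, 99}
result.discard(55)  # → {1, 8, 52, 57, 58, 66, 69, 74, 76, 79, 99}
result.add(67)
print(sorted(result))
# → [1, 8, 52, 57, 58, 66, 67, 69, 74, 76, 79, 99]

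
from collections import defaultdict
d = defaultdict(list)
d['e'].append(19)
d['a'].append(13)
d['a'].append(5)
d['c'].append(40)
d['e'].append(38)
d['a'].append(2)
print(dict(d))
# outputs {'e': [19, 38], 'a': [13, 5, 2], 'c': [40]}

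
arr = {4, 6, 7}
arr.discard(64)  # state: {4, 6, 7}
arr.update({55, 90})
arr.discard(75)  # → {4, 6, 7, 55, 90}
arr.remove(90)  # {4, 6, 7, 55}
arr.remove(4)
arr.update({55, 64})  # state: {6, 7, 55, 64}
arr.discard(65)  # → {6, 7, 55, 64}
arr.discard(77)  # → {6, 7, 55, 64}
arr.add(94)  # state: {6, 7, 55, 64, 94}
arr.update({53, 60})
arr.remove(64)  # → {6, 7, 53, 55, 60, 94}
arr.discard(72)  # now {6, 7, 53, 55, 60, 94}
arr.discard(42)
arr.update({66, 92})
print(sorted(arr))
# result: [6, 7, 53, 55, 60, 66, 92, 94]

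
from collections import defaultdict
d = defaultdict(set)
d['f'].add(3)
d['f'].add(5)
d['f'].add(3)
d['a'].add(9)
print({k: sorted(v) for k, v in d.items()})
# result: {'f': [3, 5], 'a': [9]}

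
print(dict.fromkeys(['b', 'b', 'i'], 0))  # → {'b': 0, 'i': 0}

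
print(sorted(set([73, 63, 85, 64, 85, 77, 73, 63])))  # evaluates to [63, 64, 73, 77, 85]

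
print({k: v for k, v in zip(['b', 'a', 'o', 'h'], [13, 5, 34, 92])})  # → {'b': 13, 'a': 5, 'o': 34, 'h': 92}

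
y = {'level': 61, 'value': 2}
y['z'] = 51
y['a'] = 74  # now {'level': 61, 'value': 2, 'z': 51, 'a': 74}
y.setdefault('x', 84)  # 84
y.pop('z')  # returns 51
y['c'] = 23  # {'level': 61, 'value': 2, 'a': 74, 'x': 84, 'c': 23}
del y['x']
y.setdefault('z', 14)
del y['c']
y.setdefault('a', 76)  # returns 74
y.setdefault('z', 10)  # 14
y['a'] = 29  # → {'level': 61, 'value': 2, 'a': 29, 'z': 14}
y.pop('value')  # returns 2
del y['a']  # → {'level': 61, 'z': 14}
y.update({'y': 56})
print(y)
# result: {'level': 61, 'z': 14, 'y': 56}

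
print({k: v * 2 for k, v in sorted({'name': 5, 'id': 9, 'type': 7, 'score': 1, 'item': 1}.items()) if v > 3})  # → {'id': 18, 'name': 10, 'type': 14}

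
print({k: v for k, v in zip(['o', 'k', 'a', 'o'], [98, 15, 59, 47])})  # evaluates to {'o': 47, 'k': 15, 'a': 59}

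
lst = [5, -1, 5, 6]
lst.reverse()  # [6, 5, -1, 5]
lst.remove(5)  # [6, -1, 5]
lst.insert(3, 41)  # [6, -1, 5, 41]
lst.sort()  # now [-1, 5, 6, 41]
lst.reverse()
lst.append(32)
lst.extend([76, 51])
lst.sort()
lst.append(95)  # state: [-1, 5, 6, 32, 41, 51, 76, 95]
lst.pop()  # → 95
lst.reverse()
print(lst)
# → [76, 51, 41, 32, 6, 5, -1]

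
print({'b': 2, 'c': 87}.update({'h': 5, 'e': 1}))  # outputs None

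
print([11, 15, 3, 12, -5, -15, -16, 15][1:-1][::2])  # [15, 12, -15]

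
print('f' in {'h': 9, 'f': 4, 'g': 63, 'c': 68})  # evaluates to True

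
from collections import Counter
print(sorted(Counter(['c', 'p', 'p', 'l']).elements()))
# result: ['c', 'l', 'p', 'p']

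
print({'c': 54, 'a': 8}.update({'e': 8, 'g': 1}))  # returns None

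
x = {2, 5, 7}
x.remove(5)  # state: {2, 7}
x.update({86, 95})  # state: {2, 7, 86, 95}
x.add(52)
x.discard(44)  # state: {2, 7, 52, 86, 95}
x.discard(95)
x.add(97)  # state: {2, 7, 52, 86, 97}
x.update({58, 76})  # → {2, 7, 52, 58, 76, 86, 97}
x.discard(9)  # {2, 7, 52, 58, 76, 86, 97}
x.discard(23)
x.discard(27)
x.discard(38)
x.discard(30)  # {2, 7, 52, 58, 76, 86, 97}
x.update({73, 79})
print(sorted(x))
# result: [2, 7, 52, 58, 73, 76, 79, 86, 97]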